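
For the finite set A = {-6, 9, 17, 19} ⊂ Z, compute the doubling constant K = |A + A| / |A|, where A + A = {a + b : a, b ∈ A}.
K = |A + A| / |A| = 10/4 = 5/2

Enumerate A + A = {a + b : a, b ∈ A}. With |A| = 4, there are |A|^2 = 16 ordered sum pairs; collecting distinct values, A + A = {-12, 3, 11, 13, 18, 26, 28, 34, 36, 38}, so |A + A| = 10. Thus K = 10/4 = 5/2. For comparison, the minimum possible |A + A| over all 4-element sets is 2·4 − 1 = 7 (so min K = 7/4), attained only by arithmetic progressions.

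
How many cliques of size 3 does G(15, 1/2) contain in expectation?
E[# K_3] = C(15, 3) · (1/2)^C(3, 2) = 455 / 2^3 = 56.875

For each 3-subset S of vertices (there are C(15, 3) = 455 such S), let X_S = 1 if S induces a K_3 (all C(3, 2) = 3 edges present). Then P(X_S = 1) = (1/2)^3 = 1/8. By linearity of expectation, E[# K_3] = C(15, 3) · (1/2)^3 = 455 / 8 = 56.875.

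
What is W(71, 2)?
W(71, 2) = 71 + 1 = 72

A 2-term AP is any pair of integers, so a monochromatic 2-AP exists iff some colour is used at least twice. With 71 colours, the colouring i ↦ i on {1, ..., 71} uses each colour once, avoiding any monochromatic pair, so W(71, 2) > 71. For {1, ..., 72}, pigeonhole forces two integers of the same colour, which form a monochromatic 2-AP. Hence W(71, 2) = 72.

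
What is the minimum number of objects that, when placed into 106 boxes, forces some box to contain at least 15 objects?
n = (15 − 1)·106 + 1 = 1485

By the generalised pigeonhole principle, to guarantee some box contains ≥ r objects we need more than (r − 1) · k objects total. Threshold: n = (r − 1) · k + 1. With r = 15 and k = 106: n = 14 · 106 + 1 = 1484 + 1 = 1485. For n = 1484 = 14 · 106, we can put exactly 14 objects in every box, avoiding 15 in any single one — so 1485 is tight.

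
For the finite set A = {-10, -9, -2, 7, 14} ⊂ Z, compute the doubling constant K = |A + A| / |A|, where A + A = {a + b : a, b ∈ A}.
K = |A + A| / |A| = 14/5

Enumerate A + A = {a + b : a, b ∈ A}. With |A| = 5, there are |A|^2 = 25 ordered sum pairs; collecting distinct values, A + A = {-20, -19, -18, -12, -11, -4, -3, -2, 4, 5, 12, 14, 21, 28}, so |A + A| = 14. Thus K = 14/5. For comparison, the minimum possible |A + A| over all 5-element sets is 2·5 − 1 = 9 (so min K = 9/5), attained only by arithmetic progressions.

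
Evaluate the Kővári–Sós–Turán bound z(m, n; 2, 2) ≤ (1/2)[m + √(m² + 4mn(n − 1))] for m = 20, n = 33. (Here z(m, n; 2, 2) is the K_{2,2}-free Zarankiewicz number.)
z(20, 33; 2, 2) ≤ (1/2)[20 + √(20² + 4·20·33·32)] = (1/2)[20 + √84880] = 155.6709

Kővári–Sós–Turán: let r_1, ..., r_20 be the row sums and z = Σ r_i the total number of 1s. Each pair of columns can share at most one row with both entries 1 (else a 2×2 all-ones block appears), so Σ_i C(r_i, 2) ≤ C(33, 2) = 528. By convexity Σ_i C(r_i, 2) ≥ 20·C(z/20, 2) = z(z − 20)/(2·20), giving z² − 20z − 20·33·32 ≤ 0 and hence z ≤ (1/2)[20 + √(400 + 4·21120)] = (1/2)[20 + √84880] ≈ (1/2)(20 + 291.3417) = 155.6709.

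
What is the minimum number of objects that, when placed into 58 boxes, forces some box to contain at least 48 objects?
n = (48 − 1)·58 + 1 = 2727

By the generalised pigeonhole principle, to guarantee some box contains ≥ r objects we need more than (r − 1) · k objects total. Threshold: n = (r − 1) · k + 1. With r = 48 and k = 58: n = 47 · 58 + 1 = 2726 + 1 = 2727. For n = 2726 = 47 · 58, we can put exactly 47 objects in every box, avoiding 48 in any single one — so 2727 is tight.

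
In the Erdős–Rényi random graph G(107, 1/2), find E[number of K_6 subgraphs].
E[# K_6] = C(107, 6) · (1/2)^C(6, 2) = 1807245622 / 2^15 = 903622811/16384 ≈ 55152.759460

For each 6-subset S of vertices (there are C(107, 6) = 1807245622 such S), let X_S = 1 if S induces a K_6 (all C(6, 2) = 15 edges present). Then P(X_S = 1) = (1/2)^15 = 1/32768. By linearity of expectation, E[# K_6] = C(107, 6) · (1/2)^15 = 1807245622 / 32768 = 903622811/16384 ≈ 55152.759460.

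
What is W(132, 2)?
W(132, 2) = 132 + 1 = 133

A 2-term AP is any pair of integers, so a monochromatic 2-AP exists iff some colour is used at least twice. With 132 colours, the colouring i ↦ i on {1, ..., 132} uses each colour once, avoiding any monochromatic pair, so W(132, 2) > 132. For {1, ..., 133}, pigeonhole forces two integers of the same colour, which form a monochromatic 2-AP. Hence W(132, 2) = 133.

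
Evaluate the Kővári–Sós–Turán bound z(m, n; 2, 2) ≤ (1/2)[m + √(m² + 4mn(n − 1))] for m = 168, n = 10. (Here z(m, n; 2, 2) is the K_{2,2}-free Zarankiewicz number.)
z(168, 10; 2, 2) ≤ (1/2)[168 + √(168² + 4·168·10·9)] = (1/2)[168 + √88704] = 232.9161

Kővári–Sós–Turán: let r_1, ..., r_168 be the row sums and z = Σ r_i the total number of 1s. Each pair of columns can share at most one row with both entries 1 (else a 2×2 all-ones block appears), so Σ_i C(r_i, 2) ≤ C(10, 2) = 45. By convexity Σ_i C(r_i, 2) ≥ 168·C(z/168, 2) = z(z − 168)/(2·168), giving z² − 168z − 168·10·9 ≤ 0 and hence z ≤ (1/2)[168 + √(28224 + 4·15120)] = (1/2)[168 + √88704] ≈ (1/2)(168 + 297.8322) = 232.9161.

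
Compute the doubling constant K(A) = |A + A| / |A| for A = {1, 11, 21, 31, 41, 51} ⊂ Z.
K = |A + A| / |A| = 11/6

Enumerate A + A = {a + b : a, b ∈ A}. With |A| = 6, there are |A|^2 = 36 ordered sum pairs; collecting distinct values, A + A = {2, 12, 22, 32, 42, 52, 62, 72, 82, 92, 102}, so |A + A| = 11. Thus K = 11/6. Here |A + A| = 2|A| − 1 = 11, the minimum possible — so K = 11/6 is minimal, which holds iff A is an arithmetic progression.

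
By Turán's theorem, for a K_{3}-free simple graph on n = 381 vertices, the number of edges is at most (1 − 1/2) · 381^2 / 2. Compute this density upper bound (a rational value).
Turán density bound = (1/2) · 381^2/2 = 145161/4 ≈ 36290.25

Turán's theorem: ex(n, K_{r+1}) is achieved by the complete r-partite Turán graph T(n, r) with parts as balanced as possible, and is at most (1 − 1/r) · n^2/2. For r = 2, n = 381: the density bound is (1/2) · 145161/2 = 145161/4 ≈ 36290.25. The integer-valued extremum is e(T(381, 2)) = 36290, which is strictly less than the density bound 145161/4 since 2 ∤ 381 (the parts of T(381, 2) cannot all be equal).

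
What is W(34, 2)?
W(34, 2) = 34 + 1 = 35

A 2-term AP is any pair of integers, so a monochromatic 2-AP exists iff some colour is used at least twice. With 34 colours, the colouring i ↦ i on {1, ..., 34} uses each colour once, avoiding any monochromatic pair, so W(34, 2) > 34. For {1, ..., 35}, pigeonhole forces two integers of the same colour, which form a monochromatic 2-AP. Hence W(34, 2) = 35.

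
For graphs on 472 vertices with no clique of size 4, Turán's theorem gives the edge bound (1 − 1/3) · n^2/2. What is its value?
Turán density bound = (2/3) · 472^2/2 = 222784/3 ≈ 74261.3333

Turán's theorem: ex(n, K_{r+1}) is achieved by the complete r-partite Turán graph T(n, r) with parts as balanced as possible, and is at most (1 − 1/r) · n^2/2. For r = 3, n = 472: the density bound is (2/3) · 222784/2 = 222784/3 ≈ 74261.3333. The integer-valued extremum is e(T(472, 3)) = 74261, which is strictly less than the density bound 222784/3 since 3 ∤ 472 (the parts of T(472, 3) cannot all be equal).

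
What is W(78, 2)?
W(78, 2) = 78 + 1 = 79

A 2-term AP is any pair of integers, so a monochromatic 2-AP exists iff some colour is used at least twice. With 78 colours, the colouring i ↦ i on {1, ..., 78} uses each colour once, avoiding any monochromatic pair, so W(78, 2) > 78. For {1, ..., 79}, pigeonhole forces two integers of the same colour, which form a monochromatic 2-AP. Hence W(78, 2) = 79.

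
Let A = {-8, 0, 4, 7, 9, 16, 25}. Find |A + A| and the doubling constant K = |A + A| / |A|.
K = |A + A| / |A| = 24/7

Enumerate A + A = {a + b : a, b ∈ A}. With |A| = 7, there are |A|^2 = 49 ordered sum pairs; collecting distinct values, A + A = {-16, -8, -4, -1, 0, 1, 4, 7, 8, 9, 11, 13, 14, 16, 17, 18, 20, 23, 25, 29, 32, 34, 41, 50}, so |A + A| = 24. Thus K = 24/7. For comparison, the minimum possible |A + A| over all 7-element sets is 2·7 − 1 = 13 (so min K = 13/7), attained only by arithmetic progressions.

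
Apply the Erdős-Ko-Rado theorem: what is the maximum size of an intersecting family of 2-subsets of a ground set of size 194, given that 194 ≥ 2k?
max |F| = C(193, 1) = 193

Erdős-Ko-Rado (1961): when n ≥ 2k, max |F| = C(n−1, k−1). The bound is attained by the star {A : i ∈ A} for any fixed i ∈ [n]. Here C(194−1, 2−1) = C(193, 1) = 193.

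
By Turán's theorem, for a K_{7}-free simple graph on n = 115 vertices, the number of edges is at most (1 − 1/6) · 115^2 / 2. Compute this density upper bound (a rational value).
Turán density bound = (5/6) · 115^2/2 = 66125/12 ≈ 5510.4167

Turán's theorem: ex(n, K_{r+1}) is achieved by the complete r-partite Turán graph T(n, r) with parts as balanced as possible, and is at most (1 − 1/r) · n^2/2. For r = 6, n = 115: the density bound is (5/6) · 13225/2 = 66125/12 ≈ 5510.4167. The integer-valued extremum is e(T(115, 6)) = 5510, which is strictly less than the density bound 66125/12 since 6 ∤ 115 (the parts of T(115, 6) cannot all be equal).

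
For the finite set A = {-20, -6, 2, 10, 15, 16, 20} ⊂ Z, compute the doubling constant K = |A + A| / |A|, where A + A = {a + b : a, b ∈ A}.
K = |A + A| / |A| = 25/7

Enumerate A + A = {a + b : a, b ∈ A}. With |A| = 7, there are |A|^2 = 49 ordered sum pairs; collecting distinct values, A + A = {-40, -26, -18, -12, -10, -5, -4, 0, 4, 9, 10, 12, 14, 17, 18, 20, 22, 25, 26, 30, 31, 32, 35, 36, 40}, so |A + A| = 25. Thus K = 25/7. For comparison, the minimum possible |A + A| over all 7-element sets is 2·7 − 1 = 13 (so min K = 13/7), attained only by arithmetic progressions.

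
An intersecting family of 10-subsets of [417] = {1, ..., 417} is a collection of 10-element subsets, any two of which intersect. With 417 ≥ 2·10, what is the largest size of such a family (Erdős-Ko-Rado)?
max |F| = C(416, 9) = 942399729889265440

The Erdős-Ko-Rado theorem states: for n ≥ 2k, an intersecting family of k-subsets of an n-element set has size at most C(n − 1, k − 1), with equality for 'star' families {A ⊆ [n] : |A| = k, i ∈ A} (fix an element i). For n = 417, k = 10: C(416, 9) = 942399729889265440.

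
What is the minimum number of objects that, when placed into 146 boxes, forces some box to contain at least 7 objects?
n = (7 − 1)·146 + 1 = 877

By the generalised pigeonhole principle, to guarantee some box contains ≥ r objects we need more than (r − 1) · k objects total. Threshold: n = (r − 1) · k + 1. With r = 7 and k = 146: n = 6 · 146 + 1 = 876 + 1 = 877. For n = 876 = 6 · 146, we can put exactly 6 objects in every box, avoiding 7 in any single one — so 877 is tight.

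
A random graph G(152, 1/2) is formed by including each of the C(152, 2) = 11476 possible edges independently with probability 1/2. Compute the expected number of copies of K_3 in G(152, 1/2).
E[# K_3] = C(152, 3) · (1/2)^C(3, 2) = 573800 / 2^3 = 71725

For each 3-subset S of vertices (there are C(152, 3) = 573800 such S), let X_S = 1 if S induces a K_3 (all C(3, 2) = 3 edges present). Then P(X_S = 1) = (1/2)^3 = 1/8. By linearity of expectation, E[# K_3] = C(152, 3) · (1/2)^3 = 573800 / 8 = 71725.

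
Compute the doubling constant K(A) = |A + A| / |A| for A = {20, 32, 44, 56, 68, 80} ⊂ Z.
K = |A + A| / |A| = 11/6

Enumerate A + A = {a + b : a, b ∈ A}. With |A| = 6, there are |A|^2 = 36 ordered sum pairs; collecting distinct values, A + A = {40, 52, 64, 76, 88, 100, 112, 124, 136, 148, 160}, so |A + A| = 11. Thus K = 11/6. Here |A + A| = 2|A| − 1 = 11, the minimum possible — so K = 11/6 is minimal, which holds iff A is an arithmetic progression.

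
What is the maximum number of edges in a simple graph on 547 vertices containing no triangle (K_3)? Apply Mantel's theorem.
ex(547, K_3) = ⌊547^2/4⌋ = 74802

Mantel (1907): a triangle-free graph on n vertices has at most ⌊n^2/4⌋ edges, with equality for the complete bipartite graph K_{⌊n/2⌋, ⌈n/2⌉}. For n = 547: ⌊547^2/4⌋ = ⌊299209/4⌋ = 74802. The extremal graph is K_{273, 274}, which has 273·274 = 74802 edges.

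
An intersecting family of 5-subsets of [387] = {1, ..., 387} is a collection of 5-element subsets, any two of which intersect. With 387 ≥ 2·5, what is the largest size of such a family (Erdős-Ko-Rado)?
max |F| = C(386, 4) = 910682080

The Erdős-Ko-Rado theorem states: for n ≥ 2k, an intersecting family of k-subsets of an n-element set has size at most C(n − 1, k − 1), with equality for 'star' families {A ⊆ [n] : |A| = k, i ∈ A} (fix an element i). For n = 387, k = 5: C(386, 4) = 910682080.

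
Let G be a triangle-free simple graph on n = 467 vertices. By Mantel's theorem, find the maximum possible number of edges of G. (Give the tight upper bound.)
ex(467, K_3) = ⌊467^2/4⌋ = 54522

Mantel (1907): a triangle-free graph on n vertices has at most ⌊n^2/4⌋ edges, with equality for the complete bipartite graph K_{⌊n/2⌋, ⌈n/2⌉}. For n = 467: ⌊467^2/4⌋ = ⌊218089/4⌋ = 54522. The extremal graph is K_{233, 234}, which has 233·234 = 54522 edges.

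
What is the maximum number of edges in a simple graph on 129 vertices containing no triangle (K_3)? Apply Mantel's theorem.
ex(129, K_3) = ⌊129^2/4⌋ = 4160

Mantel (1907): a triangle-free graph on n vertices has at most ⌊n^2/4⌋ edges, with equality for the complete bipartite graph K_{⌊n/2⌋, ⌈n/2⌉}. For n = 129: ⌊129^2/4⌋ = ⌊16641/4⌋ = 4160. The extremal graph is K_{64, 65}, which has 64·65 = 4160 edges.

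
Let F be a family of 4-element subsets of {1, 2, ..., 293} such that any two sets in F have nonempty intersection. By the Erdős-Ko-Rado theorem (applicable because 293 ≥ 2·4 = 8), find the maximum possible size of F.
max |F| = C(292, 3) = 4106980

Erdős-Ko-Rado (1961): when n ≥ 2k, max |F| = C(n−1, k−1). The bound is attained by the star {A : i ∈ A} for any fixed i ∈ [n]. Here C(293−1, 4−1) = C(292, 3) = 4106980.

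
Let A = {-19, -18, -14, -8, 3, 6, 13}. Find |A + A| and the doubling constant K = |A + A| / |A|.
K = |A + A| / |A| = 26/7

Enumerate A + A = {a + b : a, b ∈ A}. With |A| = 7, there are |A|^2 = 49 ordered sum pairs; collecting distinct values, A + A = {-38, -37, -36, -33, -32, -28, -27, -26, -22, -16, -15, -13, -12, -11, -8, -6, -5, -2, -1, 5, 6, 9, 12, 16, 19, 26}, so |A + A| = 26. Thus K = 26/7. For comparison, the minimum possible |A + A| over all 7-element sets is 2·7 − 1 = 13 (so min K = 13/7), attained only by arithmetic progressions.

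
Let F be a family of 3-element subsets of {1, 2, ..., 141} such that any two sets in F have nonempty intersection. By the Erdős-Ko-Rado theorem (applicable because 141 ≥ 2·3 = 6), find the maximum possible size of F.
max |F| = C(140, 2) = 9730

The Erdős-Ko-Rado theorem states: for n ≥ 2k, an intersecting family of k-subsets of an n-element set has size at most C(n − 1, k − 1), with equality for 'star' families {A ⊆ [n] : |A| = k, i ∈ A} (fix an element i). For n = 141, k = 3: C(140, 2) = 9730.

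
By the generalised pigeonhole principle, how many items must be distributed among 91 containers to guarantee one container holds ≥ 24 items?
n = (24 − 1)·91 + 1 = 2094

By the generalised pigeonhole principle, to guarantee some box contains ≥ r objects we need more than (r − 1) · k objects total. Threshold: n = (r − 1) · k + 1. With r = 24 and k = 91: n = 23 · 91 + 1 = 2093 + 1 = 2094. For n = 2093 = 23 · 91, we can put exactly 23 objects in every box, avoiding 24 in any single one — so 2094 is tight.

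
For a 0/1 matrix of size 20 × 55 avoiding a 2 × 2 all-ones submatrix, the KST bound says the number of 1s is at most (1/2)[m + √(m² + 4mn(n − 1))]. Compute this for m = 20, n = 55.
z(20, 55; 2, 2) ≤ (1/2)[20 + √(20² + 4·20·55·54)] = (1/2)[20 + √238000] = 253.9262

Kővári–Sós–Turán: let r_1, ..., r_20 be the row sums and z = Σ r_i the total number of 1s. Each pair of columns can share at most one row with both entries 1 (else a 2×2 all-ones block appears), so Σ_i C(r_i, 2) ≤ C(55, 2) = 1485. By convexity Σ_i C(r_i, 2) ≥ 20·C(z/20, 2) = z(z − 20)/(2·20), giving z² − 20z − 20·55·54 ≤ 0 and hence z ≤ (1/2)[20 + √(400 + 4·59400)] = (1/2)[20 + √238000] ≈ (1/2)(20 + 487.8524) = 253.9262.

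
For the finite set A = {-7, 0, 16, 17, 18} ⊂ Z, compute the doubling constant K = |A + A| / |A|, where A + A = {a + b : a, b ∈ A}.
K = |A + A| / |A| = 14/5

Enumerate A + A = {a + b : a, b ∈ A}. With |A| = 5, there are |A|^2 = 25 ordered sum pairs; collecting distinct values, A + A = {-14, -7, 0, 9, 10, 11, 16, 17, 18, 32, 33, 34, 35, 36}, so |A + A| = 14. Thus K = 14/5. For comparison, the minimum possible |A + A| over all 5-element sets is 2·5 − 1 = 9 (so min K = 9/5), attained only by arithmetic progressions.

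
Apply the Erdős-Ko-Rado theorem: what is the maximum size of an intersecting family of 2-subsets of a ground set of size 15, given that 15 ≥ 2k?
max |F| = C(14, 1) = 14

The Erdős-Ko-Rado theorem states: for n ≥ 2k, an intersecting family of k-subsets of an n-element set has size at most C(n − 1, k − 1), with equality for 'star' families {A ⊆ [n] : |A| = k, i ∈ A} (fix an element i). For n = 15, k = 2: C(14, 1) = 14.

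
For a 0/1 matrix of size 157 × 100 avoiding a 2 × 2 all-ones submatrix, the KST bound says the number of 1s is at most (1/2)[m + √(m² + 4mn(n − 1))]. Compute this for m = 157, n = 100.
z(157, 100; 2, 2) ≤ (1/2)[157 + √(157² + 4·157·100·99)] = (1/2)[157 + √6241849] = 1327.6846

Kővári–Sós–Turán: let r_1, ..., r_157 be the row sums and z = Σ r_i the total number of 1s. Each pair of columns can share at most one row with both entries 1 (else a 2×2 all-ones block appears), so Σ_i C(r_i, 2) ≤ C(100, 2) = 4950. By convexity Σ_i C(r_i, 2) ≥ 157·C(z/157, 2) = z(z − 157)/(2·157), giving z² − 157z − 157·100·99 ≤ 0 and hence z ≤ (1/2)[157 + √(24649 + 4·1554300)] = (1/2)[157 + √6241849] ≈ (1/2)(157 + 2498.3693) = 1327.6846.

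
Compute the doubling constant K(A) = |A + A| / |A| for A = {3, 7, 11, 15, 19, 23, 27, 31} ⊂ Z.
K = |A + A| / |A| = 15/8

Enumerate A + A = {a + b : a, b ∈ A}. With |A| = 8, there are |A|^2 = 64 ordered sum pairs; collecting distinct values, A + A = {6, 10, 14, 18, 22, 26, 30, 34, 38, 42, 46, 50, 54, 58, 62}, so |A + A| = 15. Thus K = 15/8. Here |A + A| = 2|A| − 1 = 15, the minimum possible — so K = 15/8 is minimal, which holds iff A is an arithmetic progression.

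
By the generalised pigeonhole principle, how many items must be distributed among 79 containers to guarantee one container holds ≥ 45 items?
n = (45 − 1)·79 + 1 = 3477

By the generalised pigeonhole principle, to guarantee some box contains ≥ r objects we need more than (r − 1) · k objects total. Threshold: n = (r − 1) · k + 1. With r = 45 and k = 79: n = 44 · 79 + 1 = 3476 + 1 = 3477. For n = 3476 = 44 · 79, we can put exactly 44 objects in every box, avoiding 45 in any single one — so 3477 is tight.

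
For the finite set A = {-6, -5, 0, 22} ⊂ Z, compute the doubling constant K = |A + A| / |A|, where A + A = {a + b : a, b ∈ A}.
K = |A + A| / |A| = 10/4 = 5/2

Enumerate A + A = {a + b : a, b ∈ A}. With |A| = 4, there are |A|^2 = 16 ordered sum pairs; collecting distinct values, A + A = {-12, -11, -10, -6, -5, 0, 16, 17, 22, 44}, so |A + A| = 10. Thus K = 10/4 = 5/2. For comparison, the minimum possible |A + A| over all 4-element sets is 2·4 − 1 = 7 (so min K = 7/4), attained only by arithmetic progressions.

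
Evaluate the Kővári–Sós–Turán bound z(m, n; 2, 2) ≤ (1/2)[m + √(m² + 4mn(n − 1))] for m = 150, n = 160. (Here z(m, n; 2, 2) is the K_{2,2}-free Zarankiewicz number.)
z(150, 160; 2, 2) ≤ (1/2)[150 + √(150² + 4·150·160·159)] = (1/2)[150 + √15286500] = 2029.8977

Kővári–Sós–Turán: let r_1, ..., r_150 be the row sums and z = Σ r_i the total number of 1s. Each pair of columns can share at most one row with both entries 1 (else a 2×2 all-ones block appears), so Σ_i C(r_i, 2) ≤ C(160, 2) = 12720. By convexity Σ_i C(r_i, 2) ≥ 150·C(z/150, 2) = z(z − 150)/(2·150), giving z² − 150z − 150·160·159 ≤ 0 and hence z ≤ (1/2)[150 + √(22500 + 4·3816000)] = (1/2)[150 + √15286500] ≈ (1/2)(150 + 3909.7954) = 2029.8977.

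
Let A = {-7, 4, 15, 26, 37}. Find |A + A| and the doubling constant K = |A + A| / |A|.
K = |A + A| / |A| = 9/5

Enumerate A + A = {a + b : a, b ∈ A}. With |A| = 5, there are |A|^2 = 25 ordered sum pairs; collecting distinct values, A + A = {-14, -3, 8, 19, 30, 41, 52, 63, 74}, so |A + A| = 9. Thus K = 9/5. Here |A + A| = 2|A| − 1 = 9, the minimum possible — so K = 9/5 is minimal, which holds iff A is an arithmetic progression.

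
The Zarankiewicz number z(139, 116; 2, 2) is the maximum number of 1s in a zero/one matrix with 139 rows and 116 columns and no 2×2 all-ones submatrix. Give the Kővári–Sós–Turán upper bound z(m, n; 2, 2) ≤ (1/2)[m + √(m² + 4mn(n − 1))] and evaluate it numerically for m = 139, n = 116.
z(139, 116; 2, 2) ≤ (1/2)[139 + √(139² + 4·139·116·115)] = (1/2)[139 + √7436361] = 1432.9846

Kővári–Sós–Turán: let r_1, ..., r_139 be the row sums and z = Σ r_i the total number of 1s. Each pair of columns can share at most one row with both entries 1 (else a 2×2 all-ones block appears), so Σ_i C(r_i, 2) ≤ C(116, 2) = 6670. By convexity Σ_i C(r_i, 2) ≥ 139·C(z/139, 2) = z(z − 139)/(2·139), giving z² − 139z − 139·116·115 ≤ 0 and hence z ≤ (1/2)[139 + √(19321 + 4·1854260)] = (1/2)[139 + √7436361] ≈ (1/2)(139 + 2726.9692) = 1432.9846.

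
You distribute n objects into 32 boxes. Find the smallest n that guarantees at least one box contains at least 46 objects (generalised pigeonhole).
n = (46 − 1)·32 + 1 = 1441

By the generalised pigeonhole principle, to guarantee some box contains ≥ r objects we need more than (r − 1) · k objects total. Threshold: n = (r − 1) · k + 1. With r = 46 and k = 32: n = 45 · 32 + 1 = 1440 + 1 = 1441. For n = 1440 = 45 · 32, we can put exactly 45 objects in every box, avoiding 46 in any single one — so 1441 is tight.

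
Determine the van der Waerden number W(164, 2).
W(164, 2) = 164 + 1 = 165

A 2-term AP is any pair of integers, so a monochromatic 2-AP exists iff some colour is used at least twice. With 164 colours, the colouring i ↦ i on {1, ..., 164} uses each colour once, avoiding any monochromatic pair, so W(164, 2) > 164. For {1, ..., 165}, pigeonhole forces two integers of the same colour, which form a monochromatic 2-AP. Hence W(164, 2) = 165.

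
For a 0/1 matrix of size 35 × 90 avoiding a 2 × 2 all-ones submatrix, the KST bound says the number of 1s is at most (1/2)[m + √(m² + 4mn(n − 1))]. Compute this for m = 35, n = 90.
z(35, 90; 2, 2) ≤ (1/2)[35 + √(35² + 4·35·90·89)] = (1/2)[35 + √1122625] = 547.27

Kővári–Sós–Turán: let r_1, ..., r_35 be the row sums and z = Σ r_i the total number of 1s. Each pair of columns can share at most one row with both entries 1 (else a 2×2 all-ones block appears), so Σ_i C(r_i, 2) ≤ C(90, 2) = 4005. By convexity Σ_i C(r_i, 2) ≥ 35·C(z/35, 2) = z(z − 35)/(2·35), giving z² − 35z − 35·90·89 ≤ 0 and hence z ≤ (1/2)[35 + √(1225 + 4·280350)] = (1/2)[35 + √1122625] ≈ (1/2)(35 + 1059.54) = 547.27.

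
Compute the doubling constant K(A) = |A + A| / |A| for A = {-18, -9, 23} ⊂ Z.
K = |A + A| / |A| = 6/3 = 2

Enumerate A + A = {a + b : a, b ∈ A}. With |A| = 3, there are |A|^2 = 9 ordered sum pairs; collecting distinct values, A + A = {-36, -27, -18, 5, 14, 46}, so |A + A| = 6. Thus K = 6/3 = 2. For comparison, the minimum possible |A + A| over all 3-element sets is 2·3 − 1 = 5 (so min K = 5/3), attained only by arithmetic progressions.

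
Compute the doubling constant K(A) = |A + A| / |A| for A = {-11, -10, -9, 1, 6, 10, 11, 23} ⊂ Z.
K = |A + A| / |A| = 30/8 = 15/4

Enumerate A + A = {a + b : a, b ∈ A}. With |A| = 8, there are |A|^2 = 64 ordered sum pairs; collecting distinct values, A + A = {-22, -21, -20, -19, -18, -10, -9, -8, -5, -4, -3, -1, 0, 1, 2, 7, 11, 12, 13, 14, 16, 17, 20, 21, 22, 24, 29, 33, 34, 46}, so |A + A| = 30. Thus K = 30/8 = 15/4. For comparison, the minimum possible |A + A| over all 8-element sets is 2·8 − 1 = 15 (so min K = 15/8), attained only by arithmetic progressions.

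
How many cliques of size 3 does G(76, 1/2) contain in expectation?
E[# K_3] = C(76, 3) · (1/2)^C(3, 2) = 70300 / 2^3 = 17575/2 = 8787.5

For each 3-subset S of vertices (there are C(76, 3) = 70300 such S), let X_S = 1 if S induces a K_3 (all C(3, 2) = 3 edges present). Then P(X_S = 1) = (1/2)^3 = 1/8. By linearity of expectation, E[# K_3] = C(76, 3) · (1/2)^3 = 70300 / 8 = 17575/2 = 8787.5.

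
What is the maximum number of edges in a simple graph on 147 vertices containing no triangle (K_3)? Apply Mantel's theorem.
ex(147, K_3) = ⌊147^2/4⌋ = 5402

Mantel (1907): a triangle-free graph on n vertices has at most ⌊n^2/4⌋ edges, with equality for the complete bipartite graph K_{⌊n/2⌋, ⌈n/2⌉}. For n = 147: ⌊147^2/4⌋ = ⌊21609/4⌋ = 5402. The extremal graph is K_{73, 74}, which has 73·74 = 5402 edges.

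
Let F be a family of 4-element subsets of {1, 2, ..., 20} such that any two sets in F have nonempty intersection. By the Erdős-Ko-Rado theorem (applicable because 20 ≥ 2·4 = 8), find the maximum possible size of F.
max |F| = C(19, 3) = 969

The Erdős-Ko-Rado theorem states: for n ≥ 2k, an intersecting family of k-subsets of an n-element set has size at most C(n − 1, k − 1), with equality for 'star' families {A ⊆ [n] : |A| = k, i ∈ A} (fix an element i). For n = 20, k = 4: C(19, 3) = 969.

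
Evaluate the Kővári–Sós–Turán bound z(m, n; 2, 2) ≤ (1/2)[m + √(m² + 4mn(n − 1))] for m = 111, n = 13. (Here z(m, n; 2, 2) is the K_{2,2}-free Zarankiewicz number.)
z(111, 13; 2, 2) ≤ (1/2)[111 + √(111² + 4·111·13·12)] = (1/2)[111 + √81585] = 198.3154

Kővári–Sós–Turán: let r_1, ..., r_111 be the row sums and z = Σ r_i the total number of 1s. Each pair of columns can share at most one row with both entries 1 (else a 2×2 all-ones block appears), so Σ_i C(r_i, 2) ≤ C(13, 2) = 78. By convexity Σ_i C(r_i, 2) ≥ 111·C(z/111, 2) = z(z − 111)/(2·111), giving z² − 111z − 111·13·12 ≤ 0 and hence z ≤ (1/2)[111 + √(12321 + 4·17316)] = (1/2)[111 + √81585] ≈ (1/2)(111 + 285.6309) = 198.3154.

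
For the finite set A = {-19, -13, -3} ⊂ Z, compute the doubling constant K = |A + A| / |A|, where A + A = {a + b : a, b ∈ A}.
K = |A + A| / |A| = 6/3 = 2

Enumerate A + A = {a + b : a, b ∈ A}. With |A| = 3, there are |A|^2 = 9 ordered sum pairs; collecting distinct values, A + A = {-38, -32, -26, -22, -16, -6}, so |A + A| = 6. Thus K = 6/3 = 2. For comparison, the minimum possible |A + A| over all 3-element sets is 2·3 − 1 = 5 (so min K = 5/3), attained only by arithmetic progressions.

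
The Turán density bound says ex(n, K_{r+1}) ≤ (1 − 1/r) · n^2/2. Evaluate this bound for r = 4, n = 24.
Turán density bound = (3/4) · 24^2/2 = 216

Turán's theorem: ex(n, K_{r+1}) is achieved by the complete r-partite Turán graph T(n, r) with parts as balanced as possible, and is at most (1 − 1/r) · n^2/2. For r = 4, n = 24: the density bound is (3/4) · 576/2 = 216. Since 4 ∣ 24, the Turán graph T(24, 4) has parts of equal size 6, and its edge count e(T(24, 4)) = 216 attains the density bound exactly.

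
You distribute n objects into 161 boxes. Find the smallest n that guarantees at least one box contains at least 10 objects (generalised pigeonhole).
n = (10 − 1)·161 + 1 = 1450

By the generalised pigeonhole principle, to guarantee some box contains ≥ r objects we need more than (r − 1) · k objects total. Threshold: n = (r − 1) · k + 1. With r = 10 and k = 161: n = 9 · 161 + 1 = 1449 + 1 = 1450. For n = 1449 = 9 · 161, we can put exactly 9 objects in every box, avoiding 10 in any single one — so 1450 is tight.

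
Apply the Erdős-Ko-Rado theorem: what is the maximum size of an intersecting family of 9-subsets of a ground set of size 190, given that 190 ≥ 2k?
max |F| = C(189, 8) = 34750872249093

The Erdős-Ko-Rado theorem states: for n ≥ 2k, an intersecting family of k-subsets of an n-element set has size at most C(n − 1, k − 1), with equality for 'star' families {A ⊆ [n] : |A| = k, i ∈ A} (fix an element i). For n = 190, k = 9: C(189, 8) = 34750872249093.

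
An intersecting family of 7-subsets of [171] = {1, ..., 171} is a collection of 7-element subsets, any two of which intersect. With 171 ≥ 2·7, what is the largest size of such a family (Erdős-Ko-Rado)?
max |F| = C(170, 6) = 30663442810

The Erdős-Ko-Rado theorem states: for n ≥ 2k, an intersecting family of k-subsets of an n-element set has size at most C(n − 1, k − 1), with equality for 'star' families {A ⊆ [n] : |A| = k, i ∈ A} (fix an element i). For n = 171, k = 7: C(170, 6) = 30663442810.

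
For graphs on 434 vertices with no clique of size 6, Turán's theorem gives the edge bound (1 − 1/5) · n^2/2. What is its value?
Turán density bound = (4/5) · 434^2/2 = 376712/5 ≈ 75342.4

Turán's theorem: ex(n, K_{r+1}) is achieved by the complete r-partite Turán graph T(n, r) with parts as balanced as possible, and is at most (1 − 1/r) · n^2/2. For r = 5, n = 434: the density bound is (4/5) · 188356/2 = 376712/5 ≈ 75342.4. The integer-valued extremum is e(T(434, 5)) = 75342, which is strictly less than the density bound 376712/5 since 5 ∤ 434 (the parts of T(434, 5) cannot all be equal).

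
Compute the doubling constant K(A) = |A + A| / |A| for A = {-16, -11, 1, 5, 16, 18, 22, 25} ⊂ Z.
K = |A + A| / |A| = 33/8

Enumerate A + A = {a + b : a, b ∈ A}. With |A| = 8, there are |A|^2 = 64 ordered sum pairs; collecting distinct values, A + A = {-32, -27, -22, -15, -11, -10, -6, 0, 2, 5, 6, 7, 9, 10, 11, 14, 17, 19, 21, 23, 26, 27, 30, 32, 34, 36, 38, 40, 41, 43, 44, 47, 50}, so |A + A| = 33. Thus K = 33/8. For comparison, the minimum possible |A + A| over all 8-element sets is 2·8 − 1 = 15 (so min K = 15/8), attained only by arithmetic progressions.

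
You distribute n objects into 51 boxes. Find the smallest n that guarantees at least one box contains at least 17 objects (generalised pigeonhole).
n = (17 − 1)·51 + 1 = 817

By the generalised pigeonhole principle, to guarantee some box contains ≥ r objects we need more than (r − 1) · k objects total. Threshold: n = (r − 1) · k + 1. With r = 17 and k = 51: n = 16 · 51 + 1 = 816 + 1 = 817. For n = 816 = 16 · 51, we can put exactly 16 objects in every box, avoiding 17 in any single one — so 817 is tight.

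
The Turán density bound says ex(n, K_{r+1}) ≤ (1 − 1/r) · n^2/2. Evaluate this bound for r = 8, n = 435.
Turán density bound = (7/8) · 435^2/2 = 1324575/16 ≈ 82785.9375

Turán's theorem: ex(n, K_{r+1}) is achieved by the complete r-partite Turán graph T(n, r) with parts as balanced as possible, and is at most (1 − 1/r) · n^2/2. For r = 8, n = 435: the density bound is (7/8) · 189225/2 = 1324575/16 ≈ 82785.9375. The integer-valued extremum is e(T(435, 8)) = 82785, which is strictly less than the density bound 1324575/16 since 8 ∤ 435 (the parts of T(435, 8) cannot all be equal).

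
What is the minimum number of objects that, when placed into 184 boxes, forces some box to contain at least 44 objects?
n = (44 − 1)·184 + 1 = 7913

By the generalised pigeonhole principle, to guarantee some box contains ≥ r objects we need more than (r − 1) · k objects total. Threshold: n = (r − 1) · k + 1. With r = 44 and k = 184: n = 43 · 184 + 1 = 7912 + 1 = 7913. For n = 7912 = 43 · 184, we can put exactly 43 objects in every box, avoiding 44 in any single one — so 7913 is tight.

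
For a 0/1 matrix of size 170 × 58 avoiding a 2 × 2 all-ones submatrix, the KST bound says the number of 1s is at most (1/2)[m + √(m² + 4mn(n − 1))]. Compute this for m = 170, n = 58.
z(170, 58; 2, 2) ≤ (1/2)[170 + √(170² + 4·170·58·57)] = (1/2)[170 + √2276980] = 839.4833

Kővári–Sós–Turán: let r_1, ..., r_170 be the row sums and z = Σ r_i the total number of 1s. Each pair of columns can share at most one row with both entries 1 (else a 2×2 all-ones block appears), so Σ_i C(r_i, 2) ≤ C(58, 2) = 1653. By convexity Σ_i C(r_i, 2) ≥ 170·C(z/170, 2) = z(z − 170)/(2·170), giving z² − 170z − 170·58·57 ≤ 0 and hence z ≤ (1/2)[170 + √(28900 + 4·562020)] = (1/2)[170 + √2276980] ≈ (1/2)(170 + 1508.9665) = 839.4833.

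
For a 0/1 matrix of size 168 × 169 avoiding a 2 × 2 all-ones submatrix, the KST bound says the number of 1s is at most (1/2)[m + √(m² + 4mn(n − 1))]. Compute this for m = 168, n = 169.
z(168, 169; 2, 2) ≤ (1/2)[168 + √(168² + 4·168·169·168)] = (1/2)[168 + √19107648] = 2269.6148

Kővári–Sós–Turán: let r_1, ..., r_168 be the row sums and z = Σ r_i the total number of 1s. Each pair of columns can share at most one row with both entries 1 (else a 2×2 all-ones block appears), so Σ_i C(r_i, 2) ≤ C(169, 2) = 14196. By convexity Σ_i C(r_i, 2) ≥ 168·C(z/168, 2) = z(z − 168)/(2·168), giving z² − 168z − 168·169·168 ≤ 0 and hence z ≤ (1/2)[168 + √(28224 + 4·4769856)] = (1/2)[168 + √19107648] ≈ (1/2)(168 + 4371.2296) = 2269.6148.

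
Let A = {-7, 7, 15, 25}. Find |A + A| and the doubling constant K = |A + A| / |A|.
K = |A + A| / |A| = 10/4 = 5/2

Enumerate A + A = {a + b : a, b ∈ A}. With |A| = 4, there are |A|^2 = 16 ordered sum pairs; collecting distinct values, A + A = {-14, 0, 8, 14, 18, 22, 30, 32, 40, 50}, so |A + A| = 10. Thus K = 10/4 = 5/2. For comparison, the minimum possible |A + A| over all 4-element sets is 2·4 − 1 = 7 (so min K = 7/4), attained only by arithmetic progressions.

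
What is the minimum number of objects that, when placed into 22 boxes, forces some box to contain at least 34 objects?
n = (34 − 1)·22 + 1 = 727

By the generalised pigeonhole principle, to guarantee some box contains ≥ r objects we need more than (r − 1) · k objects total. Threshold: n = (r − 1) · k + 1. With r = 34 and k = 22: n = 33 · 22 + 1 = 726 + 1 = 727. For n = 726 = 33 · 22, we can put exactly 33 objects in every box, avoiding 34 in any single one — so 727 is tight.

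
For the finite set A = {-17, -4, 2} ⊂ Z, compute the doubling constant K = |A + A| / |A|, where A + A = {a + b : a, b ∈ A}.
K = |A + A| / |A| = 6/3 = 2

Enumerate A + A = {a + b : a, b ∈ A}. With |A| = 3, there are |A|^2 = 9 ordered sum pairs; collecting distinct values, A + A = {-34, -21, -15, -8, -2, 4}, so |A + A| = 6. Thus K = 6/3 = 2. For comparison, the minimum possible |A + A| over all 3-element sets is 2·3 − 1 = 5 (so min K = 5/3), attained only by arithmetic progressions.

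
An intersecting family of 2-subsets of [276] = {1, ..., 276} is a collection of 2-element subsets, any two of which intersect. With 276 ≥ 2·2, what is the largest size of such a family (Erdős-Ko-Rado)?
max |F| = C(275, 1) = 275

The Erdős-Ko-Rado theorem states: for n ≥ 2k, an intersecting family of k-subsets of an n-element set has size at most C(n − 1, k − 1), with equality for 'star' families {A ⊆ [n] : |A| = k, i ∈ A} (fix an element i). For n = 276, k = 2: C(275, 1) = 275.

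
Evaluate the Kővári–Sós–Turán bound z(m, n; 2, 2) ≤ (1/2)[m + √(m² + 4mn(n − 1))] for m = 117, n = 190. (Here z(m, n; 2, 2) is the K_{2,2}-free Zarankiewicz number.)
z(117, 190; 2, 2) ≤ (1/2)[117 + √(117² + 4·117·190·189)] = (1/2)[117 + √16819569] = 2109.0834

Kővári–Sós–Turán: let r_1, ..., r_117 be the row sums and z = Σ r_i the total number of 1s. Each pair of columns can share at most one row with both entries 1 (else a 2×2 all-ones block appears), so Σ_i C(r_i, 2) ≤ C(190, 2) = 17955. By convexity Σ_i C(r_i, 2) ≥ 117·C(z/117, 2) = z(z − 117)/(2·117), giving z² − 117z − 117·190·189 ≤ 0 and hence z ≤ (1/2)[117 + √(13689 + 4·4201470)] = (1/2)[117 + √16819569] ≈ (1/2)(117 + 4101.1668) = 2109.0834.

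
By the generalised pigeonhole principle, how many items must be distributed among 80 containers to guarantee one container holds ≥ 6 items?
n = (6 − 1)·80 + 1 = 401

By the generalised pigeonhole principle, to guarantee some box contains ≥ r objects we need more than (r − 1) · k objects total. Threshold: n = (r − 1) · k + 1. With r = 6 and k = 80: n = 5 · 80 + 1 = 400 + 1 = 401. For n = 400 = 5 · 80, we can put exactly 5 objects in every box, avoiding 6 in any single one — so 401 is tight.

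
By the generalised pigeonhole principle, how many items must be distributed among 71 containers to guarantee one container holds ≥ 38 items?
n = (38 − 1)·71 + 1 = 2628

By the generalised pigeonhole principle, to guarantee some box contains ≥ r objects we need more than (r − 1) · k objects total. Threshold: n = (r − 1) · k + 1. With r = 38 and k = 71: n = 37 · 71 + 1 = 2627 + 1 = 2628. For n = 2627 = 37 · 71, we can put exactly 37 objects in every box, avoiding 38 in any single one — so 2628 is tight.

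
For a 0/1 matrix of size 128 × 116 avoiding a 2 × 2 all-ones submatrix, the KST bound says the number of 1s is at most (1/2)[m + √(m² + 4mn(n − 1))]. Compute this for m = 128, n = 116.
z(128, 116; 2, 2) ≤ (1/2)[128 + √(128² + 4·128·116·115)] = (1/2)[128 + √6846464] = 1372.2874

Kővári–Sós–Turán: let r_1, ..., r_128 be the row sums and z = Σ r_i the total number of 1s. Each pair of columns can share at most one row with both entries 1 (else a 2×2 all-ones block appears), so Σ_i C(r_i, 2) ≤ C(116, 2) = 6670. By convexity Σ_i C(r_i, 2) ≥ 128·C(z/128, 2) = z(z − 128)/(2·128), giving z² − 128z − 128·116·115 ≤ 0 and hence z ≤ (1/2)[128 + √(16384 + 4·1707520)] = (1/2)[128 + √6846464] ≈ (1/2)(128 + 2616.5749) = 1372.2874.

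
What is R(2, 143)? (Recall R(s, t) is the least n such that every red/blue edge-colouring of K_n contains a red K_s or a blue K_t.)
R(2, 143) = 143

R(2, k) = k for all k ≥ 2: in a 2-colouring of K_k, either some edge is red (a red K_2) or all edges are blue (a blue K_k). And K_{142} coloured all-blue has no blue K_143, so R(2, 143) > 142. Hence R(2, 143) = 143.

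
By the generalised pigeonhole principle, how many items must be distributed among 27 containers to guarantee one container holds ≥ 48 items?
n = (48 − 1)·27 + 1 = 1270

By the generalised pigeonhole principle, to guarantee some box contains ≥ r objects we need more than (r − 1) · k objects total. Threshold: n = (r − 1) · k + 1. With r = 48 and k = 27: n = 47 · 27 + 1 = 1269 + 1 = 1270. For n = 1269 = 47 · 27, we can put exactly 47 objects in every box, avoiding 48 in any single one — so 1270 is tight.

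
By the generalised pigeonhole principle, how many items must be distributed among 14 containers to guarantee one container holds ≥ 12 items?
n = (12 − 1)·14 + 1 = 155

By the generalised pigeonhole principle, to guarantee some box contains ≥ r objects we need more than (r − 1) · k objects total. Threshold: n = (r − 1) · k + 1. With r = 12 and k = 14: n = 11 · 14 + 1 = 154 + 1 = 155. For n = 154 = 11 · 14, we can put exactly 11 objects in every box, avoiding 12 in any single one — so 155 is tight.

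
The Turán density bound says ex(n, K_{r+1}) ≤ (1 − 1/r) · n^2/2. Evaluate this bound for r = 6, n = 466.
Turán density bound = (5/6) · 466^2/2 = 271445/3 ≈ 90481.6667

Turán's theorem: ex(n, K_{r+1}) is achieved by the complete r-partite Turán graph T(n, r) with parts as balanced as possible, and is at most (1 − 1/r) · n^2/2. For r = 6, n = 466: the density bound is (5/6) · 217156/2 = 271445/3 ≈ 90481.6667. The integer-valued extremum is e(T(466, 6)) = 90481, which is strictly less than the density bound 271445/3 since 6 ∤ 466 (the parts of T(466, 6) cannot all be equal).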